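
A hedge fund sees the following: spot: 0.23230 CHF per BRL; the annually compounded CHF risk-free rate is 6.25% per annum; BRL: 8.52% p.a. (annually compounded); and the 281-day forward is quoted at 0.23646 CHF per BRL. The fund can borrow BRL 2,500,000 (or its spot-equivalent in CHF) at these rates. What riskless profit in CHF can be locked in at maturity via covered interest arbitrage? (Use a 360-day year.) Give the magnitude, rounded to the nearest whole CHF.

T = 281/360 years.
Invest the BRL and cover forward: 2,500,000 × 1.0659022 × 0.23646 = CHF 630,108.09.
Convert at spot and invest in CHF: 2,500,000 × 0.23230 × 1.04845839 = CHF 608,892.21.
The quoted forward overvalues BRL, so borrow CHF, buy BRL at spot, deposit the BRL at 8.52%, and sell the proceeds forward at 0.23646.
The gap between the two covered legs is CHF 21,216.

CHF 21,216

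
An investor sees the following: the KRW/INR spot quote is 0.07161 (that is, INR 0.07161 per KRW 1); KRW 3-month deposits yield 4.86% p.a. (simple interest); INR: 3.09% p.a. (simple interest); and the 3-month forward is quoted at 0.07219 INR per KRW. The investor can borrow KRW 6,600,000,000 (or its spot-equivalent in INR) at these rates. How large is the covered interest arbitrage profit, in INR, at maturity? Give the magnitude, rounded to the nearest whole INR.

T = 3/12 years.
Keep in KRW, deliver into the forward: 6,600,000,000·1.012150·0.07219 = INR 482,242,916.10.
Swap to INR now, deposit: 6,600,000,000·0.07161·1.007725 = INR 476,277,035.85.
The quoted forward overvalues KRW, so borrow INR, buy KRW at spot, deposit the KRW at 4.86%, and sell the proceeds forward at 0.07219.
The gap between the two covered legs is INR 5,965,880.

INR 5,965,880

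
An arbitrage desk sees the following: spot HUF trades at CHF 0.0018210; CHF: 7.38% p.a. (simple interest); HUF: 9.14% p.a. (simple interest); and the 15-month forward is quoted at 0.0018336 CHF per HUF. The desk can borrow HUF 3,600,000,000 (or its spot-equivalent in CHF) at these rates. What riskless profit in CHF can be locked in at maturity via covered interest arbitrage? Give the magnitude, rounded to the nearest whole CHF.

CHF 194,766

T = 15/12 years.
Invest the HUF and cover forward: 3,600,000,000 × 1.114250 × 0.0018336 = CHF 7,355,119.68.
Convert at spot and invest in CHF: 3,600,000,000 × 0.0018210 × 1.092250 = CHF 7,160,354.10.
The quoted forward overvalues HUF, so borrow CHF, buy HUF at spot, deposit the HUF at 9.14%, and sell the proceeds forward at 0.0018336.
Arbitrage profit = |7,355,119.68 − 7,160,354.10| = CHF 194,766.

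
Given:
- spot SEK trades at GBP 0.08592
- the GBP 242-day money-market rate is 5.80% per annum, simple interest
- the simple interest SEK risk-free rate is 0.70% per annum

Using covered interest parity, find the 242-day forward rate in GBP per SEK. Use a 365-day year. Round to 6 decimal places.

0.088812

T = 242/365 years.
Growth of 1 GBP over T: 1 + 0.0580×242/365 = 1.0384548.
Growth of 1 SEK over T: 1 + 0.0070×242/365 = 1.0046411.
CIP: F = S · (grow GBP)/(grow SEK) = 0.08592 × 1.0384548/1.0046411 = 0.08881185 GBP per SEK.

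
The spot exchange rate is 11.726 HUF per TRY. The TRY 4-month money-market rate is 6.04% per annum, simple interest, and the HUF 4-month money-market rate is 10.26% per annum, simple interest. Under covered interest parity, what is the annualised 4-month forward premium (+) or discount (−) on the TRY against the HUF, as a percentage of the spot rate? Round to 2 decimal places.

T = 4/12 years.
No-arbitrage forward: 11.726 × 1.034200 / 1.0201333 = 11.887691 HUF/TRY.
Annualised premium = (F − S)/S × (1/T) = (11.887691 − 11.726)/11.726 ÷ (4/12) = 4.14%.

+4.14%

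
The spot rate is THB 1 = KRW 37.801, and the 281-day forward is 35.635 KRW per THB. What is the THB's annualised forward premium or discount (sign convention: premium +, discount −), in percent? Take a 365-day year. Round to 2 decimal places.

T = 281/365 years.
THB trades forward at -5.73001% vs spot over the period.
Annualise by dividing by T: -0.0573001 / (281/365) = -0.074429 → -7.44%.

-7.44%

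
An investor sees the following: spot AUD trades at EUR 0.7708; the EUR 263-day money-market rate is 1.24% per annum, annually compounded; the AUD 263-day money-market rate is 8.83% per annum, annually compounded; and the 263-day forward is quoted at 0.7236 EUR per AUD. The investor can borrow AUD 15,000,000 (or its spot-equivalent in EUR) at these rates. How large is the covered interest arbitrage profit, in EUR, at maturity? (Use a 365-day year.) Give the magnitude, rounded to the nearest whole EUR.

EUR 128,762

T = 263/365 years.
Route A — deposit AUD, sell forward: 15,000,000 × 1.0628675531 × 0.7236 = EUR 11,536,364.42.
Route B — convert at spot, deposit EUR: 15,000,000 × 0.7708 × 1.0089193954 = EUR 11,665,126.05.
The quoted forward undervalues AUD, so borrow AUD, convert to EUR at spot, deposit the EUR at 1.24%, and buy AUD forward at 0.7236 to cover the loan.
The gap between the two covered legs is EUR 128,762.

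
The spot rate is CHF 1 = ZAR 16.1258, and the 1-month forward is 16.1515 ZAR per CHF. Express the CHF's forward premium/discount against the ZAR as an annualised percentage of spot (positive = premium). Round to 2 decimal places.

+1.91%

T = 1/12 years.
(F − S)/S = (16.1515 − 16.1258)/16.1258 = 0.0015937.
Annualise by dividing by T: 0.0015937 / (1/12) = 0.019124 → 1.91%.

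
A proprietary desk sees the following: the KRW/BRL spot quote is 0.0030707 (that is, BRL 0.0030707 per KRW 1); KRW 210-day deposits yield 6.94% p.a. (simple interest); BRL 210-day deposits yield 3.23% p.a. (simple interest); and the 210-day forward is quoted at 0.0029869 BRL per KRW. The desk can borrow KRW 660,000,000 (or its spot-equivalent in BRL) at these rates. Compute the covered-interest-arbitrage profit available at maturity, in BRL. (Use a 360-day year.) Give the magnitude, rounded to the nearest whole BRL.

T = 210/360 years.
Invest the KRW and cover forward: 660,000,000 × 1.040483333 × 0.0029869 = BRL 2,051,160.98.
Convert at spot and invest in BRL: 660,000,000 × 0.0030707 × 1.018841667 = BRL 2,064,847.69.
The quoted forward undervalues KRW, so borrow KRW, convert to BRL at spot, deposit the BRL at 3.23%, and buy KRW forward at 0.0029869 to cover the loan.
Arbitrage profit = |2,051,160.98 − 2,064,847.69| = BRL 13,687.

BRL 13,687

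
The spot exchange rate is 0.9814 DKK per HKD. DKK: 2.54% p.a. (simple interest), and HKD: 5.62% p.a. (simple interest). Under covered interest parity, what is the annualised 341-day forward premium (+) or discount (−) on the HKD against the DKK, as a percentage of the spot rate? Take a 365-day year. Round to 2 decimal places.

-2.93%

T = 341/365 years.
F = S · g_DKK/g_HKD = 0.9814 × 1.0237299/1.0525047 = 0.9545692.
(F − S)/S ÷ T = (0.9545692 − 0.9814)/0.9814/(341/365) = -0.029263 → -2.93%.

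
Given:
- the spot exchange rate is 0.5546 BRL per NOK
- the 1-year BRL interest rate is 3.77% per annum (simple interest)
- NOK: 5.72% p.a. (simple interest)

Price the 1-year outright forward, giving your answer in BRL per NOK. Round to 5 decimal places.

T = 1 year.
Growth of 1 BRL over T: 1 + 0.0377×1 = 1.037700.
NOK accumulates by 1 + 0.0572×1 = 1.057200.
CIP: F = S · (grow BRL)/(grow NOK) = 0.5546 × 1.037700/1.057200 = 0.5443704 BRL per NOK.

0.54437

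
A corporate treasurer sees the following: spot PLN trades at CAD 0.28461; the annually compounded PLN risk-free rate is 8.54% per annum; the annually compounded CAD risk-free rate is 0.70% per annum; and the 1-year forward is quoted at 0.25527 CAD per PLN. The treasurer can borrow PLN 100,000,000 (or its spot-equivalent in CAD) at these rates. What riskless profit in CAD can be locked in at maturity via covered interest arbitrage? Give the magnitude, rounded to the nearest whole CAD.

CAD 953,221

T = 1 year.
Route A — deposit PLN, sell forward: 100,000,000 × 1.085400 × 0.25527 = CAD 27,707,005.80.
Route B — convert at spot, deposit CAD: 100,000,000 × 0.28461 × 1.007000 = CAD 28,660,227.00.
The quoted forward undervalues PLN, so borrow PLN, convert to CAD at spot, deposit the CAD at 0.70%, and buy PLN forward at 0.25527 to cover the loan.
The gap between the two covered legs is CAD 953,221.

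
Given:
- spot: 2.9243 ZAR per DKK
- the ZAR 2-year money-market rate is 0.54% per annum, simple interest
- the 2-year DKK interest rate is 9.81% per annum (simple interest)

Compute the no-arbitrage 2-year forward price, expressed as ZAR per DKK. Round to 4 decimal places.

2.4711

T = 2 years.
ZAR accumulates by 1 + 0.0054×2 = 1.010800.
DKK growth factor: 1 + 0.0981×2 = 1.196200.
So F = 2.9243 × 1.010800 / 1.196200 = 2.471060 (ZAR/DKK).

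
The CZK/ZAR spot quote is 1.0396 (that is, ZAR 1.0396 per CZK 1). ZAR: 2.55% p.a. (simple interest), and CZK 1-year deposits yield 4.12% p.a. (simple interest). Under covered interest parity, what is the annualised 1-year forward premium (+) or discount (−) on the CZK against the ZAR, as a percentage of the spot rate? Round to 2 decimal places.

-1.51%

T = 1 year.
No-arbitrage forward: 1.0396 × 1.025500 / 1.041200 = 1.0239241 ZAR/CZK.
(F − S)/S ÷ T = (1.0239241 − 1.0396)/1.0396/1 = -0.015079 → -1.51%.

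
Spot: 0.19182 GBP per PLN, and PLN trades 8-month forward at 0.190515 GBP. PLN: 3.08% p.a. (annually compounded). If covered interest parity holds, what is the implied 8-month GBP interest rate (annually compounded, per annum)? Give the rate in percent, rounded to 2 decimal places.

T = 8/12 years.
CIP gives F = S · g_GBP/g_PLN, so g_GBP/g_PLN = 0.190515/0.19182 = 0.9931967.
The PLN side grows by (1 + 0.0308)^(8/12) = 1.0204293.
So the GBP growth factor = 1.013487.
r = 1.013487^(12/8) − 1 = 0.020299 → 2.03%.

2.03%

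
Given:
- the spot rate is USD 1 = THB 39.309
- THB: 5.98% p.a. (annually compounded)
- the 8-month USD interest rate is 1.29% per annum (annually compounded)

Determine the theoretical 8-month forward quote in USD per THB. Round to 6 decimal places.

T = 8/12 years.
Growth of 1 THB over T: (1 + 0.0598)^(8/12) = 1.0394795.
USD accumulates by (1 + 0.0129)^(8/12) = 1.0085816.
So F = 39.309 × 1.0394795 / 1.0085816 = 40.51323 (THB/USD).
Invert for USD per THB: 1 / 40.51323 = 0.024683.

0.024683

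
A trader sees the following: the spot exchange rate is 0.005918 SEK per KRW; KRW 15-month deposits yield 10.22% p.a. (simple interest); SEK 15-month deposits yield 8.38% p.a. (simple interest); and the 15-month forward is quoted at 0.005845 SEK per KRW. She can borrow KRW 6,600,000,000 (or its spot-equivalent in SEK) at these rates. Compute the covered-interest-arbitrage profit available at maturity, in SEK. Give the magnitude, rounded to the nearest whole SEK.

T = 15/12 years.
Route A — deposit KRW, sell forward: 6,600,000,000 × 1.127750 × 0.005845 = SEK 43,505,211.75.
Route B — convert at spot, deposit SEK: 6,600,000,000 × 0.005918 × 1.104750 = SEK 43,150,209.30.
The quoted forward overvalues KRW, so borrow SEK, buy KRW at spot, deposit the KRW at 10.22%, and sell the proceeds forward at 0.005845.
Profit = 43,505,211.75 − 43,150,209.30 = SEK 355,002.

SEK 355,002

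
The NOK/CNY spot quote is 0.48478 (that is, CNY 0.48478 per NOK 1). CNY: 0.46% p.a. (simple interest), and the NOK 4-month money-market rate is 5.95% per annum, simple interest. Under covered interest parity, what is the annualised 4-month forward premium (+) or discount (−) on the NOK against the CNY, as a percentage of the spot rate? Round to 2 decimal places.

-5.38%

T = 4/12 years.
No-arbitrage forward: 0.48478 × 1.0015333 / 1.0198333 = 0.47608105 CNY/NOK.
Annualised premium = (F − S)/S × (1/T) = (0.47608105 − 0.48478)/0.48478 ÷ (4/12) = -5.38%.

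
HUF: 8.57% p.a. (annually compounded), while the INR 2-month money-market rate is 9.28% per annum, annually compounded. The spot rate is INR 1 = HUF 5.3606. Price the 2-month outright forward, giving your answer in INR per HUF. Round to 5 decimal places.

0.18675

T = 2/12 years.
HUF growth factor: (1 + 0.0857)^(2/12) = 1.0137985.
INR accumulates by (1 + 0.0928)^(2/12) = 1.0149005.
CIP: F = S · (grow HUF)/(grow INR) = 5.3606 × 1.0137985/1.0149005 = 5.354779 HUF per INR.
Invert for INR per HUF: 1 / 5.354779 = 0.18675.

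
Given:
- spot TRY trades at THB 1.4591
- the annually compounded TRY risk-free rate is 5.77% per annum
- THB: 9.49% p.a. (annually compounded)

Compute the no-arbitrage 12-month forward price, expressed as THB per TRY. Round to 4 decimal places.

T = 1 year.
Growth of 1 THB over T: (1 + 0.0949)^1 = 1.094900.
Growth of 1 TRY over T: (1 + 0.0577)^1 = 1.057700.
Forward (THB per TRY) = 1.4591 × 1.094900 / 1.057700 = 1.510418.

1.5104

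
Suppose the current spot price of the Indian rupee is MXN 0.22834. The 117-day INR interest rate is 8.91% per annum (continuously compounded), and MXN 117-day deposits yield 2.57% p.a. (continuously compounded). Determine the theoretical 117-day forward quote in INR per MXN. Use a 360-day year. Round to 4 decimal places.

T = 117/360 years.
Growth of 1 MXN over T: e^(0.0257×117/360) = 1.0083875.
INR accumulates by e^(0.0891×117/360) = 1.0293808.
CIP: F = S · (grow MXN)/(grow INR) = 0.22834 × 1.0083875/1.0293808 = 0.2236832 MXN per INR.
Invert for INR per MXN: 1 / 0.2236832 = 4.4706.

4.4706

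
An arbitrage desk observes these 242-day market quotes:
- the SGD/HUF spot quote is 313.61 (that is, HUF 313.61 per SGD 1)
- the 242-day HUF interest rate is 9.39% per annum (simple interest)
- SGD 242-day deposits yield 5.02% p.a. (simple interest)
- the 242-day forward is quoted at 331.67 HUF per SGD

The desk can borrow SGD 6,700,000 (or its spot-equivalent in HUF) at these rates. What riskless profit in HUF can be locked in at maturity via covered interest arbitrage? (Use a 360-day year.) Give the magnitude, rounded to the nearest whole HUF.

HUF 63,360,577

T = 242/360 years.
Invest the SGD and cover forward: 6,700,000 × 1.033745555556 × 331.67 = HUF 2,297,178,002.36.
Convert at spot and invest in HUF: 6,700,000 × 313.61 × 1.063121666667 = HUF 2,233,817,425.42.
The quoted forward overvalues SGD, so borrow HUF, buy SGD at spot, deposit the SGD at 5.02%, and sell the proceeds forward at 331.67.
Profit = 2,297,178,002.36 − 2,233,817,425.42 = HUF 63,360,577.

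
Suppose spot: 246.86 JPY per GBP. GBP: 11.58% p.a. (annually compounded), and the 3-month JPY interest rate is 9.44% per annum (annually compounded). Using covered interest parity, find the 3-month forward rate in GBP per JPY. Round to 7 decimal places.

0.0040705

T = 3/12 years.
JPY accumulates by (1 + 0.0944)^(3/12) = 1.0228078.
GBP growth factor: (1 + 0.1158)^(3/12) = 1.0277715.
So F = 246.86 × 1.0228078 / 1.0277715 = 245.6678 (JPY/GBP).
Invert for GBP per JPY: 1 / 245.6678 = 0.0040705.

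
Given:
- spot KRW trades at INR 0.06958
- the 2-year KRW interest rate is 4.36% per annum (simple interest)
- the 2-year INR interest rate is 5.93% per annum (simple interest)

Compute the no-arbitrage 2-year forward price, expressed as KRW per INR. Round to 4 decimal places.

13.9685

T = 2 years.
Growth of 1 INR over T: 1 + 0.0593×2 = 1.118600.
KRW accumulates by 1 + 0.0436×2 = 1.087200.
So F = 0.06958 × 1.118600 / 1.087200 = 0.071589577 (INR/KRW).
Quoted the other way: 1/0.071589577 = 13.9685 KRW per INR.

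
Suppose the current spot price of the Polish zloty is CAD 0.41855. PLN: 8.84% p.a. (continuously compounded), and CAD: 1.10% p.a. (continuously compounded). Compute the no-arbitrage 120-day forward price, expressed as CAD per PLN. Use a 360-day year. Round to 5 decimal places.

T = 120/360 years.
Growth of 1 CAD over T: e^(0.0110×120/360) = 1.0036734.
PLN accumulates by e^(0.0884×120/360) = 1.0299051.
CIP: F = S · (grow CAD)/(grow PLN) = 0.41855 × 1.0036734/1.0299051 = 0.4078895 CAD per PLN.

0.40789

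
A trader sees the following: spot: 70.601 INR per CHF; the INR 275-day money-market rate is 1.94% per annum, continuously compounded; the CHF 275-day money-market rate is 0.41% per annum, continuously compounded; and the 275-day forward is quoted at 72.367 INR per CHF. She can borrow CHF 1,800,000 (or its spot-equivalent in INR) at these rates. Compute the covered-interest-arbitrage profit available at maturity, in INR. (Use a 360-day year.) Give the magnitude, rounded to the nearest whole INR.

T = 275/360 years.
Route A — deposit CHF, sell forward: 1,800,000 × 1.00313685411 × 72.367 = INR 130,669,208.50.
Route B — convert at spot, deposit INR: 1,800,000 × 70.601 × 1.01492979686 = INR 128,979,105.46.
The quoted forward overvalues CHF, so borrow INR, buy CHF at spot, deposit the CHF at 0.41%, and sell the proceeds forward at 72.367.
Arbitrage profit = |130,669,208.50 − 128,979,105.46| = INR 1,690,103.

INR 1,690,103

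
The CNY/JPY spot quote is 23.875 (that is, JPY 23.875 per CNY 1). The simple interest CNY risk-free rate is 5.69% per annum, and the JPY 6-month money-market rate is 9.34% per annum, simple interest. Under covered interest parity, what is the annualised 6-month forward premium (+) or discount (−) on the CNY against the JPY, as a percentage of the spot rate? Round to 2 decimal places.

+3.55%

T = 6/12 years.
No-arbitrage forward: 23.875 × 1.046700 / 1.028450 = 24.298665 JPY/CNY.
(F − S)/S ÷ T = (24.298665 − 23.875)/23.875/(6/12) = 0.035490 → 3.55%.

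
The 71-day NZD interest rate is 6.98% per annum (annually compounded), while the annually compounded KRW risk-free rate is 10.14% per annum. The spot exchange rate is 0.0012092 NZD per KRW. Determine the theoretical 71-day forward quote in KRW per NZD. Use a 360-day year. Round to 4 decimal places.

831.7547

T = 71/360 years.
NZD accumulates by (1 + 0.0698)^(71/360) = 1.013395853.
KRW growth factor: (1 + 0.1014)^(71/360) = 1.019230709.
CIP: F = S · (grow NZD)/(grow KRW) = 0.0012092 × 1.013395853/1.019230709 = 0.00120227761 NZD per KRW.
Quoted the other way: 1/0.00120227761 = 831.7547 KRW per NZD.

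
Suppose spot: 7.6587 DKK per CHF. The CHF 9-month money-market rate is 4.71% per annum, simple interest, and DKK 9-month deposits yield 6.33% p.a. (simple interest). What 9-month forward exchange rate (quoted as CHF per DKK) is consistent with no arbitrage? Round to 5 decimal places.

T = 9/12 years.
DKK accumulates by 1 + 0.0633×9/12 = 1.047475.
CHF accumulates by 1 + 0.0471×9/12 = 1.035325.
CIP: F = S · (grow DKK)/(grow CHF) = 7.6587 × 1.047475/1.035325 = 7.748578 DKK per CHF.
Invert for CHF per DKK: 1 / 7.748578 = 0.12906.

0.12906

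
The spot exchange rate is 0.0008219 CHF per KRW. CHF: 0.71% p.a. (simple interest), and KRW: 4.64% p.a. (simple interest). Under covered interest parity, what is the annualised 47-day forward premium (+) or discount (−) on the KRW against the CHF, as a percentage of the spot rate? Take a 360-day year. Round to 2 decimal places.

-3.91%

T = 47/360 years.
F = S · g_CHF/g_KRW = 0.0008219 × 1.0009269/1.0060578 = 0.0008177083.
Annualised premium = (F − S)/S × (1/T) = (0.0008177083 − 0.0008219)/0.0008219 ÷ (47/360) = -3.91%.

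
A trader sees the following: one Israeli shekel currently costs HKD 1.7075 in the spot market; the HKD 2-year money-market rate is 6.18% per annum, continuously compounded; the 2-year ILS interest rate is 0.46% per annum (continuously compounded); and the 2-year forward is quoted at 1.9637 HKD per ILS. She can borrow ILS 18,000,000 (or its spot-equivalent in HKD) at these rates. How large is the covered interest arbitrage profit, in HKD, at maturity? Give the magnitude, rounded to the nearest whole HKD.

T = 2 years.
Keep in ILS, deliver into the forward: 18,000,000·1.0092424501·1.9637 = HKD 35,673,289.19.
Swap to HKD now, deposit: 18,000,000·1.7075·1.1315631552 = HKD 34,778,593.58.
The quoted forward overvalues ILS, so borrow HKD, buy ILS at spot, deposit the ILS at 0.46%, and sell the proceeds forward at 1.9637.
Profit = 35,673,289.19 − 34,778,593.58 = HKD 894,696.

HKD 894,696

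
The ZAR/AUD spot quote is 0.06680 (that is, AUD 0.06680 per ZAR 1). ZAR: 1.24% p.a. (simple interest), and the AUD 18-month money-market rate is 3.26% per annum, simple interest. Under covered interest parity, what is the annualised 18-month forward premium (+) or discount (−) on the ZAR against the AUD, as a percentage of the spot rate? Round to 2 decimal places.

+1.98%

T = 18/12 years.
CIP forward (AUD per ZAR) = 0.0668 × 1.048900/1.018600 = 0.06878708.
(F − S)/S ÷ T = (0.06878708 − 0.0668)/0.0668/(18/12) = 0.019831 → 1.98%.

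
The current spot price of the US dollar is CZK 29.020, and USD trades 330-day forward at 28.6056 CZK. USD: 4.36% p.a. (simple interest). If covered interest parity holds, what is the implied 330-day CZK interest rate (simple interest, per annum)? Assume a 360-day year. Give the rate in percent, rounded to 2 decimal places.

2.74%

T = 330/360 years.
F/S = 28.6056/29.02 = 0.9857202 = (growth of CZK) / (growth of USD).
USD growth factor: 1 + 0.0436×330/360 = 1.0399667.
Hence g_CZK = 1.0251162.
(1.0251162 − 1)/T = 0.027399, i.e. 2.74%.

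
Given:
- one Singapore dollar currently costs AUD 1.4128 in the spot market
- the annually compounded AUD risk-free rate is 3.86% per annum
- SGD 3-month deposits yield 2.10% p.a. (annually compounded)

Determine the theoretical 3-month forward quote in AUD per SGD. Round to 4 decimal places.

T = 3/12 years.
AUD accumulates by (1 + 0.0386)^(3/12) = 1.0095134.
SGD accumulates by (1 + 0.0210)^(3/12) = 1.0052092.
So F = 1.4128 × 1.0095134 / 1.0052092 = 1.418849 (AUD/SGD).

1.4188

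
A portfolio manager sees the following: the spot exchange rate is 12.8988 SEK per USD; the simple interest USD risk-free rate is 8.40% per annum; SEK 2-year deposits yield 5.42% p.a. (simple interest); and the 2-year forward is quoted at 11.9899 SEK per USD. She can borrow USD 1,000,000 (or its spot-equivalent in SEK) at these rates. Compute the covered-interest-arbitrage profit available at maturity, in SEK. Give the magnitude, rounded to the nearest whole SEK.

SEK 292,827

T = 2 years.
Invest the USD and cover forward: 1,000,000 × 1.168000 × 11.9899 = SEK 14,004,203.20.
Convert at spot and invest in SEK: 1,000,000 × 12.8988 × 1.108400 = SEK 14,297,029.92.
The quoted forward undervalues USD, so borrow USD, convert to SEK at spot, deposit the SEK at 5.42%, and buy USD forward at 11.9899 to cover the loan.
The gap between the two covered legs is SEK 292,827.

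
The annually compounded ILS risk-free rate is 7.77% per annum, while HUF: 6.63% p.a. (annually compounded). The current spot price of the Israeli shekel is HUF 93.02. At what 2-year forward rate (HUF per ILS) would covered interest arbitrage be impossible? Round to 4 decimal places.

91.0625

T = 2 years.
Growth of 1 HUF over T: (1 + 0.0663)^2 = 1.13699569.
ILS accumulates by (1 + 0.0777)^2 = 1.16143729.
So F = 93.02 × 1.13699569 / 1.16143729 = 91.062462 (HUF/ILS).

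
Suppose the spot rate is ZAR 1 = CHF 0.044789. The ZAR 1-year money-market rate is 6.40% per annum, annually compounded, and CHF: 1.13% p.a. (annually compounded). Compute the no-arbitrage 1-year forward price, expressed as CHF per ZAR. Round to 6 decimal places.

0.042571

T = 1 year.
Growth of 1 CHF over T: (1 + 0.0113)^1 = 1.011300.
Growth of 1 ZAR over T: (1 + 0.0640)^1 = 1.064000.
So F = 0.044789 × 1.011300 / 1.064000 = 0.04257060 (CHF/ZAR).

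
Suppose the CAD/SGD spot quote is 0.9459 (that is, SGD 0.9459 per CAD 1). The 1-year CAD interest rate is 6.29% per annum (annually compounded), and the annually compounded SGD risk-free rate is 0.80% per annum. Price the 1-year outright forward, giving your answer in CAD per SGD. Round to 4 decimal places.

1.1148

T = 1 year.
SGD growth factor: (1 + 0.0080)^1 = 1.008000.
CAD accumulates by (1 + 0.0629)^1 = 1.062900.
So F = 0.9459 × 1.008000 / 1.062900 = 0.8970432 (SGD/CAD).
Quoted the other way: 1/0.8970432 = 1.1148 CAD per SGD.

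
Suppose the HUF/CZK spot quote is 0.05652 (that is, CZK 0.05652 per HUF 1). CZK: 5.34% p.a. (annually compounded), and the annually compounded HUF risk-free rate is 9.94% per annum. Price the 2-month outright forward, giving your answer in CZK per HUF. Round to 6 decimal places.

T = 2/12 years.
CZK accumulates by (1 + 0.0534)^(2/12) = 1.0087082.
HUF growth factor: (1 + 0.0994)^(2/12) = 1.0159195.
So F = 0.05652 × 1.0087082 / 1.0159195 = 0.05611880 (CZK/HUF).

0.056119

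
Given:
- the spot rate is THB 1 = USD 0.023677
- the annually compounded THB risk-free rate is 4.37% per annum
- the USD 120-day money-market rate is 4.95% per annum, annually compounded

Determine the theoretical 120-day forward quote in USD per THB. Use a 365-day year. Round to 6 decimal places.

0.023720

T = 120/365 years.
Growth of 1 USD over T: (1 + 0.0495)^(120/365) = 1.0160108.
THB accumulates by (1 + 0.0437)^(120/365) = 1.0141614.
Forward (USD per THB) = 0.023677 × 1.0160108 / 1.0141614 = 0.02372018.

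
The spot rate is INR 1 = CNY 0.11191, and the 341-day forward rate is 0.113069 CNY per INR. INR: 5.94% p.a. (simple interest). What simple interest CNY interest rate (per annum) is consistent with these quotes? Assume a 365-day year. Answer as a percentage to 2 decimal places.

T = 341/365 years.
F/S = 0.113069/0.11191 = 1.0103565 = (growth of CNY) / (growth of INR).
The INR side grows by 1 + 0.0594×341/365 = 1.0554942.
That pins the CNY growth at 1.0664254.
r = (1.0664254 − 1)/(341/365) = 0.071101 → 7.11%.

7.11%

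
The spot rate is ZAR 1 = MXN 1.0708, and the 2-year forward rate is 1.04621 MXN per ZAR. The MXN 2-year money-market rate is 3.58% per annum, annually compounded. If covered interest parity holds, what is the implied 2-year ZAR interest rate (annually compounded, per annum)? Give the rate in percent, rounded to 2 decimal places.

T = 2 years.
F/S = 1.04621/1.0708 = 0.9770359 = (growth of MXN) / (growth of ZAR).
MXN growth factor: (1 + 0.0358)^2 = 1.0728816.
So the ZAR growth factor = 1.0980984.
Annualise: 1.0980984^(1/2) − 1 = 0.047902 = 4.79%.

4.79%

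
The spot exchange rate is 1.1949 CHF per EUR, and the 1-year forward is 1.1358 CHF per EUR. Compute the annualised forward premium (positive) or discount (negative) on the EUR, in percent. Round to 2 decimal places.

-4.95%

T = 1 year.
EUR trades forward at -4.94602% vs spot over the period.
×(1/T) gives -4.95% p.a.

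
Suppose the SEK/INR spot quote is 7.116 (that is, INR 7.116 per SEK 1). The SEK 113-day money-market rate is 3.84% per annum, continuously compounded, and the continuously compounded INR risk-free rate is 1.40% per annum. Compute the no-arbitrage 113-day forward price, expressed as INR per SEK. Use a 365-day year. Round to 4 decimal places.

7.0624

T = 113/365 years.
INR accumulates by e^(0.0140×113/365) = 1.0043437.
SEK growth factor: e^(0.0384×113/365) = 1.0119592.
So F = 7.116 × 1.0043437 / 1.0119592 = 7.062449 (INR/SEK).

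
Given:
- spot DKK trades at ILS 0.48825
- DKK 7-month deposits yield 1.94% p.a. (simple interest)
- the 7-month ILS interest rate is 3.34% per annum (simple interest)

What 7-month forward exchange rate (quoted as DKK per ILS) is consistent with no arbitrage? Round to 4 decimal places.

2.0317

T = 7/12 years.
ILS accumulates by 1 + 0.0334×7/12 = 1.0194833.
DKK growth factor: 1 + 0.0194×7/12 = 1.0113167.
Forward (ILS per DKK) = 0.48825 × 1.0194833 / 1.0113167 = 0.4921927.
Invert for DKK per ILS: 1 / 0.4921927 = 2.0317.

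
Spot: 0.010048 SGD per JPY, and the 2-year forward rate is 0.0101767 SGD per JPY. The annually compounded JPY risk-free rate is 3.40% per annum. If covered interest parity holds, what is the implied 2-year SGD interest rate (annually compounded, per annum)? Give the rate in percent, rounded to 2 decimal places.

4.06%

T = 2 years.
CIP gives F = S · g_SGD/g_JPY, so g_SGD/g_JPY = 0.0101767/0.010048 = 1.0128085.
The JPY side grows by (1 + 0.0340)^2 = 1.069156.
Hence g_SGD = 1.0828503.
Annualise: 1.0828503^(1/2) − 1 = 0.040601 = 4.06%.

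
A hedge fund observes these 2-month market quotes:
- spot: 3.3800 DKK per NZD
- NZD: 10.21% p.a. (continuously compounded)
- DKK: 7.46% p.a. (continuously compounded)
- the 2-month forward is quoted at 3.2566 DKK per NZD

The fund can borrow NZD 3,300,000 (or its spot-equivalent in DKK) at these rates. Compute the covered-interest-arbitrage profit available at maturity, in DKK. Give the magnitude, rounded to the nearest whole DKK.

DKK 362,328

T = 2/12 years.
Invest the NZD and cover forward: 3,300,000 × 1.0171622749 × 3.2566 = DKK 10,931,219.19.
Convert at spot and invest in DKK: 3,300,000 × 3.3800 × 1.0125109486 = DKK 11,293,547.12.
The quoted forward undervalues NZD, so borrow NZD, convert to DKK at spot, deposit the DKK at 7.46%, and buy NZD forward at 3.2566 to cover the loan.
Profit = 11,293,547.12 − 10,931,219.19 = DKK 362,328.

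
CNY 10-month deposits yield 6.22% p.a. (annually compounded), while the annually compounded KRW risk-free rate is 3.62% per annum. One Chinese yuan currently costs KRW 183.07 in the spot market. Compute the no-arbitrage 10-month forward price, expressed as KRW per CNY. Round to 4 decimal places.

179.3281

T = 10/12 years.
KRW growth factor: (1 + 0.0362)^(10/12) = 1.03007692.
CNY growth factor: (1 + 0.0622)^(10/12) = 1.051570952.
So F = 183.07 × 1.03007692 / 1.051570952 = 179.328063 (KRW/CNY).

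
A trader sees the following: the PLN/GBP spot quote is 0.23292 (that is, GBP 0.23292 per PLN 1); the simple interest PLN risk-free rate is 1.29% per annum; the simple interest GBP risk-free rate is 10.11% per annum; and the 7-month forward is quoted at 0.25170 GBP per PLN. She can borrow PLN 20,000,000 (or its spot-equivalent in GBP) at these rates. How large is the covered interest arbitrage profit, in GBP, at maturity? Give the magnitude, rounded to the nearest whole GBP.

GBP 138,752

T = 7/12 years.
Route A — deposit PLN, sell forward: 20,000,000 × 1.007525 × 0.25170 = GBP 5,071,880.85.
Route B — convert at spot, deposit GBP: 20,000,000 × 0.23292 × 1.058975 = GBP 4,933,129.14.
The quoted forward overvalues PLN, so borrow GBP, buy PLN at spot, deposit the PLN at 1.29%, and sell the proceeds forward at 0.25170.
The gap between the two covered legs is GBP 138,752.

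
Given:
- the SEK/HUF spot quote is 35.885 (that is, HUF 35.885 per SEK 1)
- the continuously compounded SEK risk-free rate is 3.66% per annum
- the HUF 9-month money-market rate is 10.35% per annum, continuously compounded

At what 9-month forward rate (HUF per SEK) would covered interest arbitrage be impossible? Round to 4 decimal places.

T = 9/12 years.
Growth of 1 HUF over T: e^(0.1035×9/12) = 1.08071731.
Growth of 1 SEK over T: e^(0.0366×9/12) = 1.02783022.
CIP: F = S · (grow HUF)/(grow SEK) = 35.885 × 1.08071731/1.02783022 = 37.731466 HUF per SEK.

37.7315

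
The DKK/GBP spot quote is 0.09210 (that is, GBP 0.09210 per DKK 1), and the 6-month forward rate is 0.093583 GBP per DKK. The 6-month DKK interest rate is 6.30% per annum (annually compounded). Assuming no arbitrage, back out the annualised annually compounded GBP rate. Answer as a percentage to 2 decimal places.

T = 6/12 years.
CIP gives F = S · g_GBP/g_DKK, so g_GBP/g_DKK = 0.093583/0.0921 = 1.0161021.
The DKK side grows by (1 + 0.0630)^(6/12) = 1.0310189.
Hence g_GBP = 1.0476205.
r = 1.0476205^(12/6) − 1 = 0.097509 → 9.75%.

9.75%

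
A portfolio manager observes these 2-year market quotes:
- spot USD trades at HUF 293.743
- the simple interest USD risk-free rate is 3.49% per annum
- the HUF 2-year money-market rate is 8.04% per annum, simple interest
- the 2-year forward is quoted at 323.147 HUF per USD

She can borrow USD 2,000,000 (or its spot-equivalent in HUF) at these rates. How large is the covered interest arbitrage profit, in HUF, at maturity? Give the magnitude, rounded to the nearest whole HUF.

T = 2 years.
Route A — deposit USD, sell forward: 2,000,000 × 1.069800 × 323.147 = HUF 691,405,321.20.
Route B — convert at spot, deposit HUF: 2,000,000 × 293.743 × 1.160800 = HUF 681,953,748.80.
The quoted forward overvalues USD, so borrow HUF, buy USD at spot, deposit the USD at 3.49%, and sell the proceeds forward at 323.147.
The gap between the two covered legs is HUF 9,451,572.

HUF 9,451,572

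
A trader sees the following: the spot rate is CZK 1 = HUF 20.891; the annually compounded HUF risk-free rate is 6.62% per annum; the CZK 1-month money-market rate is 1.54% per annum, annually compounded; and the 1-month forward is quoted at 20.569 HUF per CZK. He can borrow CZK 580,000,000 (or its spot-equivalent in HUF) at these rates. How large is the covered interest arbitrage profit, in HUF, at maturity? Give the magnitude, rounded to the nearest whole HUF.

T = 1/12 years.
Keep in CZK, deliver into the forward: 580,000,000·1.001274363273·20.569 = HUF 11,945,223,179.33.
Swap to HUF now, deposit: 580,000,000·20.891·1.005356036335 = HUF 12,181,677,913.94.
The quoted forward undervalues CZK, so borrow CZK, convert to HUF at spot, deposit the HUF at 6.62%, and buy CZK forward at 20.569 to cover the loan.
Profit = 12,181,677,913.94 − 11,945,223,179.33 = HUF 236,454,735.

HUF 236,454,735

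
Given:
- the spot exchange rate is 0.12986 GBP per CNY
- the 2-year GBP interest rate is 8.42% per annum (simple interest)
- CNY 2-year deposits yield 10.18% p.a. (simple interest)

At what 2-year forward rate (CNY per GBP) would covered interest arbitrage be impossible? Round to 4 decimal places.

7.9326

T = 2 years.
Growth of 1 GBP over T: 1 + 0.0842×2 = 1.168400.
CNY growth factor: 1 + 0.1018×2 = 1.203600.
So F = 0.12986 × 1.168400 / 1.203600 = 0.1260622 (GBP/CNY).
Quoted the other way: 1/0.1260622 = 7.9326 CNY per GBP.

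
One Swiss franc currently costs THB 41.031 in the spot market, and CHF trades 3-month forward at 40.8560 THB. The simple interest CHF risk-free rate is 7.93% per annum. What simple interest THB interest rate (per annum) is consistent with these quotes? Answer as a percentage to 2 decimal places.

6.19%

T = 3/12 years.
CIP gives F = S · g_THB/g_CHF, so g_THB/g_CHF = 40.856/41.031 = 0.9957349.
The CHF side grows by 1 + 0.0793×3/12 = 1.019825.
That pins the THB growth at 1.0154753.
r = (1.0154753 − 1)/(3/12) = 0.061901 → 6.19%.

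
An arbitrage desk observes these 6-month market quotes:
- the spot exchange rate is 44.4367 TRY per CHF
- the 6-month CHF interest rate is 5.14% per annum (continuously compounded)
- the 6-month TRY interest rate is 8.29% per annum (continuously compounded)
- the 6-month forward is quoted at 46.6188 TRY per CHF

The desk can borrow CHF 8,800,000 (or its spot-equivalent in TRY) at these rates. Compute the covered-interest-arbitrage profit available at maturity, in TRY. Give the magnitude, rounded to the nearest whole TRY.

T = 6/12 years.
Route A — deposit CHF, sell forward: 8,800,000 × 1.02603309237 × 46.6188 = TRY 420,925,397.43.
Route B — convert at spot, deposit TRY: 8,800,000 × 44.4367 × 1.0423210445 = TRY 407,592,306.51.
The quoted forward overvalues CHF, so borrow TRY, buy CHF at spot, deposit the CHF at 5.14%, and sell the proceeds forward at 46.6188.
Profit = 420,925,397.43 − 407,592,306.51 = TRY 13,333,091.

TRY 13,333,091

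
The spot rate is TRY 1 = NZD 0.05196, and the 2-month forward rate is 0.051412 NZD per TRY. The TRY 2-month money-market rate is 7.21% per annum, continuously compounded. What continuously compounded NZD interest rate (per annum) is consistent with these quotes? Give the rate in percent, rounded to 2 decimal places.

0.85%

T = 2/12 years.
CIP gives F = S · g_NZD/g_TRY, so g_NZD/g_TRY = 0.051412/0.05196 = 0.9894534.
The TRY side grows by e^(0.0721×2/12) = 1.0120892.
That pins the NZD growth at 1.0014151.
r = ln(1.0014151)/(2/12) = 0.008485 → 0.85%.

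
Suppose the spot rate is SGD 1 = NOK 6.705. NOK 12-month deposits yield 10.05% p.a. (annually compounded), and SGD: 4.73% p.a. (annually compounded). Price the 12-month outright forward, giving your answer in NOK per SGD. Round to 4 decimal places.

T = 1 year.
NOK accumulates by (1 + 0.1005)^1 = 1.100500.
SGD growth factor: (1 + 0.0473)^1 = 1.047300.
Forward (NOK per SGD) = 6.705 × 1.100500 / 1.047300 = 7.045596.

7.0456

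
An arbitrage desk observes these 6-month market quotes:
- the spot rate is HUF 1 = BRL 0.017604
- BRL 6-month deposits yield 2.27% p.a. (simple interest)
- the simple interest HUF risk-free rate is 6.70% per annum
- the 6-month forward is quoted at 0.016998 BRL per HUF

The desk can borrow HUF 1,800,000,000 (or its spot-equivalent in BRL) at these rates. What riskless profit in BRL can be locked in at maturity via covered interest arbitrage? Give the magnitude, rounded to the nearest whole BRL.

T = 6/12 years.
Route A — deposit HUF, sell forward: 1,800,000,000 × 1.033500 × 0.016998 = BRL 31,621,379.40.
Route B — convert at spot, deposit BRL: 1,800,000,000 × 0.017604 × 1.011350 = BRL 32,046,849.72.
The quoted forward undervalues HUF, so borrow HUF, convert to BRL at spot, deposit the BRL at 2.27%, and buy HUF forward at 0.016998 to cover the loan.
The gap between the two covered legs is BRL 425,470.

BRL 425,470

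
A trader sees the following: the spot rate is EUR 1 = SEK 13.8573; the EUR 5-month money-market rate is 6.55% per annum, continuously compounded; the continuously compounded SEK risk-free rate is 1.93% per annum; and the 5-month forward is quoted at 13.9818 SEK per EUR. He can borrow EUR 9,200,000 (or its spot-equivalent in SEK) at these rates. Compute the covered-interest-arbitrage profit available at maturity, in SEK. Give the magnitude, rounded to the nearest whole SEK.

T = 5/12 years.
Keep in EUR, deliver into the forward: 9,200,000·1.02766749541·13.9818 = SEK 132,191,500.76.
Swap to SEK now, deposit: 9,200,000·13.8573·1.00807408772 = SEK 128,516,502.51.
The quoted forward overvalues EUR, so borrow SEK, buy EUR at spot, deposit the EUR at 6.55%, and sell the proceeds forward at 13.9818.
The gap between the two covered legs is SEK 3,674,998.

SEK 3,674,998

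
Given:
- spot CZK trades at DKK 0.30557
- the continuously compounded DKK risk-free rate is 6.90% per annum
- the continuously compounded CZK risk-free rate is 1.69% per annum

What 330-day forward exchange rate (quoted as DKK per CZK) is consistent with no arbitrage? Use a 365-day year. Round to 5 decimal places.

T = 330/365 years.
DKK accumulates by e^(0.0690×330/365) = 1.0643705.
CZK accumulates by e^(0.0169×330/365) = 1.0153968.
So F = 0.30557 × 1.0643705 / 1.0153968 = 0.3203080 (DKK/CZK).

0.32031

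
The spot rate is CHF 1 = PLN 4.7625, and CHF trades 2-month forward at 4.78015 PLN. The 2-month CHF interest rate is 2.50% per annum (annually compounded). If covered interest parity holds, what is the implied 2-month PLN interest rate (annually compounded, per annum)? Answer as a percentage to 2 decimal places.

4.80%

T = 2/12 years.
CIP gives F = S · g_PLN/g_CHF, so g_PLN/g_CHF = 4.78015/4.7625 = 1.0037060.
CHF growth factor: (1 + 0.0250)^(2/12) = 1.0041239.
Hence g_PLN = 1.0078452.
Annualise: 1.0078452^(12/2) − 1 = 0.048004 = 4.80%.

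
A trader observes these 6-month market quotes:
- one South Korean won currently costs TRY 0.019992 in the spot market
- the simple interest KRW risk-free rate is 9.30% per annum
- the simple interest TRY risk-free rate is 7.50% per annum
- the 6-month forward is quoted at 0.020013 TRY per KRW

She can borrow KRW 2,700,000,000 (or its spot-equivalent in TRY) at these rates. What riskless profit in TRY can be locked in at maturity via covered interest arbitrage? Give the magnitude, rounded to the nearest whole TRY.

T = 6/12 years.
Invest the KRW and cover forward: 2,700,000,000 × 1.046500 × 0.020013 = TRY 56,547,732.15.
Convert at spot and invest in TRY: 2,700,000,000 × 0.019992 × 1.037500 = TRY 56,002,590.00.
The quoted forward overvalues KRW, so borrow TRY, buy KRW at spot, deposit the KRW at 9.30%, and sell the proceeds forward at 0.020013.
Arbitrage profit = |56,547,732.15 − 56,002,590.00| = TRY 545,142.

TRY 545,142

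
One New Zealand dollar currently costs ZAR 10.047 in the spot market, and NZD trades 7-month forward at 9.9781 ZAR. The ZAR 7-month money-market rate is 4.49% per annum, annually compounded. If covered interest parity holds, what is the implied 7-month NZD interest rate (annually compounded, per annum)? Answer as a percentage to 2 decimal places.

T = 7/12 years.
F/S = 9.9781/10.047 = 0.9931422 = (growth of ZAR) / (growth of NZD).
The ZAR side grows by (1 + 0.0449)^(7/12) = 1.0259517.
So the NZD growth factor = 1.0330361.
Annualise: 1.0330361^(12/7) − 1 = 0.057299 = 5.73%.

5.73%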